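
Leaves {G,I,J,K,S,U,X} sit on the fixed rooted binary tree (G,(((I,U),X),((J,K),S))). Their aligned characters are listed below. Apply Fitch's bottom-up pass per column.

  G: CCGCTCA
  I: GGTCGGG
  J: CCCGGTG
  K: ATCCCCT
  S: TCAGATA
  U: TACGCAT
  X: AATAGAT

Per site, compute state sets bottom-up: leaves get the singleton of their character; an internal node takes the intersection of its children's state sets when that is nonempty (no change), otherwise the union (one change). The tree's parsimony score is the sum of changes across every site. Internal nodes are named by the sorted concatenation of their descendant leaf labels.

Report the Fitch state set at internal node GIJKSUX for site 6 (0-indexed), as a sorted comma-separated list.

A,T

[col 0] IU: children I:{G}, U:{T} ∪→ {G,T}; cost 1
[col 0] IUX: children IU:{G,T}, X:{A} ∪→ {A,G,T}; cost 1
[col 0] JK: children J:{C}, K:{A} ∪→ {A,C}; cost 1
[col 0] JKS: children JK:{A,C}, S:{T} ∪→ {A,C,T}; cost 1
[col 0] IJKSUX: children IUX:{A,G,T}, JKS:{A,C,T} ∩→ {A,T}; cost 0
[col 0] GIJKSUX: children G:{C}, IJKSUX:{A,T} ∪→ {A,C,T}; cost 1
[col 1] IU: children I:{G}, U:{A} ∪→ {A,G}; cost 1
[col 1] IUX: children IU:{A,G}, X:{A} ∩→ {A}; cost 0
[col 1] JK: children J:{C}, K:{T} ∪→ {C,T}; cost 1
[col 1] JKS: children JK:{C,T}, S:{C} ∩→ {C}; cost 0
[col 1] IJKSUX: children IUX:{A}, JKS:{C} ∪→ {A,C}; cost 1
[col 1] GIJKSUX: children G:{C}, IJKSUX:{A,C} ∩→ {C}; cost 0
[col 2] IU: children I:{T}, U:{C} ∪→ {C,T}; cost 1
[col 2] IUX: children IU:{C,T}, X:{T} ∩→ {T}; cost 0
[col 2] JK: children J:{C}, K:{C} ∩→ {C}; cost 0
[col 2] JKS: children JK:{C}, S:{A} ∪→ {A,C}; cost 1
[col 2] IJKSUX: children IUX:{T}, JKS:{A,C} ∪→ {A,C,T}; cost 1
[col 2] GIJKSUX: children G:{G}, IJKSUX:{A,C,T} ∪→ {A,C,G,T}; cost 1
[col 3] IU: children I:{C}, U:{G} ∪→ {C,G}; cost 1
[col 3] IUX: children IU:{C,G}, X:{A} ∪→ {A,C,G}; cost 1
[col 3] JK: children J:{G}, K:{C} ∪→ {C,G}; cost 1
[col 3] JKS: children JK:{C,G}, S:{G} ∩→ {G}; cost 0
[col 3] IJKSUX: children IUX:{A,C,G}, JKS:{G} ∩→ {G}; cost 0
[col 3] GIJKSUX: children G:{C}, IJKSUX:{G} ∪→ {C,G}; cost 1
[col 4] IU: children I:{G}, U:{C} ∪→ {C,G}; cost 1
[col 4] IUX: children IU:{C,G}, X:{G} ∩→ {G}; cost 0
[col 4] JK: children J:{G}, K:{C} ∪→ {C,G}; cost 1
[col 4] JKS: children JK:{C,G}, S:{A} ∪→ {A,C,G}; cost 1
[col 4] IJKSUX: children IUX:{G}, JKS:{A,C,G} ∩→ {G}; cost 0
[col 4] GIJKSUX: children G:{T}, IJKSUX:{G} ∪→ {G,T}; cost 1
[col 5] IU: children I:{G}, U:{A} ∪→ {A,G}; cost 1
[col 5] IUX: children IU:{A,G}, X:{A} ∩→ {A}; cost 0
[col 5] JK: children J:{T}, K:{C} ∪→ {C,T}; cost 1
[col 5] JKS: children JK:{C,T}, S:{T} ∩→ {T}; cost 0
[col 5] IJKSUX: children IUX:{A}, JKS:{T} ∪→ {A,T}; cost 1
[col 5] GIJKSUX: children G:{C}, IJKSUX:{A,T} ∪→ {A,C,T}; cost 1
[col 6] IU: children I:{G}, U:{T} ∪→ {G,T}; cost 1
[col 6] IUX: children IU:{G,T}, X:{T} ∩→ {T}; cost 0
[col 6] JK: children J:{G}, K:{T} ∪→ {G,T}; cost 1
[col 6] JKS: children JK:{G,T}, S:{A} ∪→ {A,G,T}; cost 1
[col 6] IJKSUX: children IUX:{T}, JKS:{A,G,T} ∩→ {T}; cost 0
[col 6] GIJKSUX: children G:{A}, IJKSUX:{T} ∪→ {A,T}; cost 1
per-site changes: [5, 3, 4, 4, 4, 4, 4]; total = 28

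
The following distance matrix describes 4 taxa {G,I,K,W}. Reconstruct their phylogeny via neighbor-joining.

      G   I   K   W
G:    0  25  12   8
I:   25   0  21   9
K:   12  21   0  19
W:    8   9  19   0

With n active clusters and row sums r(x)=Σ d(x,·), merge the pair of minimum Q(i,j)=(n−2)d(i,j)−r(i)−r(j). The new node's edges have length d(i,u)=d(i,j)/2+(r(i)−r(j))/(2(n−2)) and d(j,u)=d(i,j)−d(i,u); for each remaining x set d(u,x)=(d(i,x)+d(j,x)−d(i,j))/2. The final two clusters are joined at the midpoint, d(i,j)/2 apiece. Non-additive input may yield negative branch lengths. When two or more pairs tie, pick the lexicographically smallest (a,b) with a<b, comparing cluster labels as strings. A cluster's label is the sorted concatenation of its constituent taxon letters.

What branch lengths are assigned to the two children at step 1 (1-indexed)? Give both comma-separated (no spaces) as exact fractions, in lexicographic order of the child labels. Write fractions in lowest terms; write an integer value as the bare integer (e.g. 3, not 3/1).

step 1: merge (G,K) at d=12, Q=-73; branch lengths G→17/4, K→31/4; new cluster GK
  updated: d(GK,I)=17, d(GK,W)=15/2
step 2: merge (GK,I) at d=17, Q=-67/2; branch lengths GK→31/4, I→37/4; new cluster GIK
  updated: d(GIK,W)=-1/4
step 3: merge (GIK,W) at d=-1/4; branch lengths GIK→-1/8, W→-1/8; new cluster GIKW
final tree: (((G:17/4,K:31/4):31/4,I:37/4):-1/8,W:-1/8)
total length: 115/4

17/4,31/4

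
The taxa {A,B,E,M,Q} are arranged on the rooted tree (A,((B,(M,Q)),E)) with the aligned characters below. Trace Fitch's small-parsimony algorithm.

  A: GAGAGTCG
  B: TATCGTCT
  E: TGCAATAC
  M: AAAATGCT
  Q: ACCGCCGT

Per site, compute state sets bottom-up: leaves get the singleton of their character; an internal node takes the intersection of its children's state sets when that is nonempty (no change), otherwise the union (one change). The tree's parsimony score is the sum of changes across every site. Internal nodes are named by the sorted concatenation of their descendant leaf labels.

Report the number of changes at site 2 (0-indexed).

[col 0] MQ: children M:{A}, Q:{A} ∩→ {A}; cost 0
[col 0] BMQ: children B:{T}, MQ:{A} ∪→ {A,T}; cost 1
[col 0] BEMQ: children BMQ:{A,T}, E:{T} ∩→ {T}; cost 0
[col 0] ABEMQ: children A:{G}, BEMQ:{T} ∪→ {G,T}; cost 1
[col 1] MQ: children M:{A}, Q:{C} ∪→ {A,C}; cost 1
[col 1] BMQ: children B:{A}, MQ:{A,C} ∩→ {A}; cost 0
[col 1] BEMQ: children BMQ:{A}, E:{G} ∪→ {A,G}; cost 1
[col 1] ABEMQ: children A:{A}, BEMQ:{A,G} ∩→ {A}; cost 0
[col 2] MQ: children M:{A}, Q:{C} ∪→ {A,C}; cost 1
[col 2] BMQ: children B:{T}, MQ:{A,C} ∪→ {A,C,T}; cost 1
[col 2] BEMQ: children BMQ:{A,C,T}, E:{C} ∩→ {C}; cost 0
[col 2] ABEMQ: children A:{G}, BEMQ:{C} ∪→ {C,G}; cost 1
[col 3] MQ: children M:{A}, Q:{G} ∪→ {A,G}; cost 1
[col 3] BMQ: children B:{C}, MQ:{A,G} ∪→ {A,C,G}; cost 1
[col 3] BEMQ: children BMQ:{A,C,G}, E:{A} ∩→ {A}; cost 0
[col 3] ABEMQ: children A:{A}, BEMQ:{A} ∩→ {A}; cost 0
[col 4] MQ: children M:{T}, Q:{C} ∪→ {C,T}; cost 1
[col 4] BMQ: children B:{G}, MQ:{C,T} ∪→ {C,G,T}; cost 1
[col 4] BEMQ: children BMQ:{C,G,T}, E:{A} ∪→ {A,C,G,T}; cost 1
[col 4] ABEMQ: children A:{G}, BEMQ:{A,C,G,T} ∩→ {G}; cost 0
[col 5] MQ: children M:{G}, Q:{C} ∪→ {C,G}; cost 1
[col 5] BMQ: children B:{T}, MQ:{C,G} ∪→ {C,G,T}; cost 1
[col 5] BEMQ: children BMQ:{C,G,T}, E:{T} ∩→ {T}; cost 0
[col 5] ABEMQ: children A:{T}, BEMQ:{T} ∩→ {T}; cost 0
[col 6] MQ: children M:{C}, Q:{G} ∪→ {C,G}; cost 1
[col 6] BMQ: children B:{C}, MQ:{C,G} ∩→ {C}; cost 0
[col 6] BEMQ: children BMQ:{C}, E:{A} ∪→ {A,C}; cost 1
[col 6] ABEMQ: children A:{C}, BEMQ:{A,C} ∩→ {C}; cost 0
[col 7] MQ: children M:{T}, Q:{T} ∩→ {T}; cost 0
[col 7] BMQ: children B:{T}, MQ:{T} ∩→ {T}; cost 0
[col 7] BEMQ: children BMQ:{T}, E:{C} ∪→ {C,T}; cost 1
[col 7] ABEMQ: children A:{G}, BEMQ:{C,T} ∪→ {C,G,T}; cost 1
per-site changes: [2, 2, 3, 2, 3, 2, 2, 2]; total = 18

3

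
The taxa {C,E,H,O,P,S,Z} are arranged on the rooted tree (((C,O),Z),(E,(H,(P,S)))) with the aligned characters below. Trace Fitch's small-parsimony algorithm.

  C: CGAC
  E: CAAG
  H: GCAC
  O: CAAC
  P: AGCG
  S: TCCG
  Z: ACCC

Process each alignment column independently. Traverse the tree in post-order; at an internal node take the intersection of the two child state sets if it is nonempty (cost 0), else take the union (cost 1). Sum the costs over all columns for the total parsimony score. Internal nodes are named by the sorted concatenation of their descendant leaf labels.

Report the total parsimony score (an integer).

12

[col 0] CO: children C:{C}, O:{C} ∩→ {C}; cost 0
[col 0] COZ: children CO:{C}, Z:{A} ∪→ {A,C}; cost 1
[col 0] PS: children P:{A}, S:{T} ∪→ {A,T}; cost 1
[col 0] HPS: children H:{G}, PS:{A,T} ∪→ {A,G,T}; cost 1
[col 0] EHPS: children E:{C}, HPS:{A,G,T} ∪→ {A,C,G,T}; cost 1
[col 0] CEHOPSZ: children COZ:{A,C}, EHPS:{A,C,G,T} ∩→ {A,C}; cost 0
[col 1] CO: children C:{G}, O:{A} ∪→ {A,G}; cost 1
[col 1] COZ: children CO:{A,G}, Z:{C} ∪→ {A,C,G}; cost 1
[col 1] PS: children P:{G}, S:{C} ∪→ {C,G}; cost 1
[col 1] HPS: children H:{C}, PS:{C,G} ∩→ {C}; cost 0
[col 1] EHPS: children E:{A}, HPS:{C} ∪→ {A,C}; cost 1
[col 1] CEHOPSZ: children COZ:{A,C,G}, EHPS:{A,C} ∩→ {A,C}; cost 0
[col 2] CO: children C:{A}, O:{A} ∩→ {A}; cost 0
[col 2] COZ: children CO:{A}, Z:{C} ∪→ {A,C}; cost 1
[col 2] PS: children P:{C}, S:{C} ∩→ {C}; cost 0
[col 2] HPS: children H:{A}, PS:{C} ∪→ {A,C}; cost 1
[col 2] EHPS: children E:{A}, HPS:{A,C} ∩→ {A}; cost 0
[col 2] CEHOPSZ: children COZ:{A,C}, EHPS:{A} ∩→ {A}; cost 0
[col 3] CO: children C:{C}, O:{C} ∩→ {C}; cost 0
[col 3] COZ: children CO:{C}, Z:{C} ∩→ {C}; cost 0
[col 3] PS: children P:{G}, S:{G} ∩→ {G}; cost 0
[col 3] HPS: children H:{C}, PS:{G} ∪→ {C,G}; cost 1
[col 3] EHPS: children E:{G}, HPS:{C,G} ∩→ {G}; cost 0
[col 3] CEHOPSZ: children COZ:{C}, EHPS:{G} ∪→ {C,G}; cost 1
per-site changes: [4, 4, 2, 2]; total = 12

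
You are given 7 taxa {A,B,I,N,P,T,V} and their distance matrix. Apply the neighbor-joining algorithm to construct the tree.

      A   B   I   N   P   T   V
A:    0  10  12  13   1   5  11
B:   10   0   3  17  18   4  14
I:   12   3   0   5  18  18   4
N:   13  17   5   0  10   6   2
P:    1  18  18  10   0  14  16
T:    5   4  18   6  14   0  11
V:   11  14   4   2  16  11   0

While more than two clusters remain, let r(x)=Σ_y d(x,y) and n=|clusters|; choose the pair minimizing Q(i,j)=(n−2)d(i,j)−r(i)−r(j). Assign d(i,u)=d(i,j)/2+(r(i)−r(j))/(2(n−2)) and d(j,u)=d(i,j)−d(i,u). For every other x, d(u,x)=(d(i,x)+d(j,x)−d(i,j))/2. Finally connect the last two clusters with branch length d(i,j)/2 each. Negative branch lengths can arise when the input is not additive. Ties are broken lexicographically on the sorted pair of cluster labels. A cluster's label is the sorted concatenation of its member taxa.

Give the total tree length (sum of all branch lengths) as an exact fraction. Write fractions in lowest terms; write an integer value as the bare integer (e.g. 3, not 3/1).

1. join A+P (d=1, Q=-124) ⇒ AP; edges |A|=-2, |P|=3
  updated: d(AP,B)=27/2, d(AP,I)=29/2, d(AP,N)=11, d(AP,T)=9, d(AP,V)=13
2. join B+I (d=3, Q=-84) ⇒ BI; edges |B|=19/8, |I|=5/8
  updated: d(AP,BI)=25/2, d(BI,N)=19/2, d(BI,T)=19/2, d(BI,V)=15/2
3. join N+V (d=2, Q=-56) ⇒ NV; edges |N|=1/6, |V|=11/6
  updated: d(AP,NV)=11, d(BI,NV)=15/2, d(NV,T)=15/2
4. join AP+T (d=9, Q=-81/2) ⇒ APT; edges |AP|=49/8, |T|=23/8
  updated: d(APT,BI)=13/2, d(APT,NV)=19/4
5. join APT+BI (d=13/2, Q=-75/4) ⇒ ABIPT; edges |APT|=15/8, |BI|=37/8
  updated: d(ABIPT,NV)=23/8
6. join ABIPT+NV (d=23/8) ⇒ ABINPTV; edges |ABIPT|=23/16, |NV|=23/16
final tree: ((((A:-2,P:3):49/8,T:23/8):15/8,(B:19/8,I:5/8):37/8):23/16,(N:1/6,V:11/6):23/16)
total length: 195/8

195/8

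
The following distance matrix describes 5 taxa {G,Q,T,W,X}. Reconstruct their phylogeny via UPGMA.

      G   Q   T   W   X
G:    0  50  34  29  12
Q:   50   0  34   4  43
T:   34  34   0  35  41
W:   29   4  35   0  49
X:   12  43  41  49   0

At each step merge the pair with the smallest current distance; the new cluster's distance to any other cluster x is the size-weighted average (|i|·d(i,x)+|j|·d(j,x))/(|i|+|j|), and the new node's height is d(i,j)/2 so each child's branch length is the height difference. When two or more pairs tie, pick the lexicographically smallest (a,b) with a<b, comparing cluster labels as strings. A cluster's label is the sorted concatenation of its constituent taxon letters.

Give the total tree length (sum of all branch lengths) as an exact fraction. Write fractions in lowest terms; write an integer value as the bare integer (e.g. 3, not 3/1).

265/4

1. join Q+W (d=4) ⇒ QW; edges |Q|=2, |W|=2
  updated: d(G,QW)=79/2, d(QW,T)=69/2, d(QW,X)=46
2. join G+X (d=12) ⇒ GX; edges |G|=6, |X|=6
  updated: d(GX,QW)=171/4, d(GX,T)=75/2
3. join QW+T (d=69/2) ⇒ QTW; edges |QW|=61/4, |T|=69/4
  updated: d(GX,QTW)=41
4. join GX+QTW (d=41) ⇒ GQTWX; edges |GX|=29/2, |QTW|=13/4
final tree: ((G:6,X:6):29/2,((Q:2,W:2):61/4,T:69/4):13/4)
total length: 265/4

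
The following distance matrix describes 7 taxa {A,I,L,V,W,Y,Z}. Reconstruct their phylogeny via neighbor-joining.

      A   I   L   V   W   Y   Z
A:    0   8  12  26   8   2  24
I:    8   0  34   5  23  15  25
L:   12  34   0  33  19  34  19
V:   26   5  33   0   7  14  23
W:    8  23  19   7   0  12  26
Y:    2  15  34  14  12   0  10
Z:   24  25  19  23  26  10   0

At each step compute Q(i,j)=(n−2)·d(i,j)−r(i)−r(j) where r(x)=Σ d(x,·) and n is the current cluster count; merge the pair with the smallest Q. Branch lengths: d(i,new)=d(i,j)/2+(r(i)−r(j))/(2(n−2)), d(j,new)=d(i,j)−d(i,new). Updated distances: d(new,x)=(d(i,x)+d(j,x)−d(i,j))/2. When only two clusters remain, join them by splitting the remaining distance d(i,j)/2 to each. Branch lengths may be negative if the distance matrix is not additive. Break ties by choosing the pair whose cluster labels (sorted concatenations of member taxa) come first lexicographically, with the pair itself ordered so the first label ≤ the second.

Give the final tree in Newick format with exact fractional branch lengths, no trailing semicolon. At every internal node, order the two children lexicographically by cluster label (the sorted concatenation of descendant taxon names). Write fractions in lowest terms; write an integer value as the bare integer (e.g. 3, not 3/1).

iteration 1: select I,V (d=5, Q=-193); attach at lengths (27/10, 23/10); label the merged cluster IV
  updated: d(A,IV)=29/2, d(IV,L)=31, d(IV,W)=25/2, d(IV,Y)=12, d(IV,Z)=43/2
iteration 2: select L,Z (d=19, Q=-279/2); attach at lengths (181/16, 123/16); label the merged cluster LZ
  updated: d(A,LZ)=17/2, d(IV,LZ)=67/4, d(LZ,W)=13, d(LZ,Y)=25/2
iteration 3: select A,Y (d=2, Q=-131/2); attach at lengths (1/12, 23/12); label the merged cluster AY
  updated: d(AY,IV)=49/4, d(AY,LZ)=19/2, d(AY,W)=9
iteration 4: select AY,LZ (d=19/2, Q=-51); attach at lengths (21/8, 55/8); label the merged cluster ALYZ
  updated: d(ALYZ,IV)=39/4, d(ALYZ,W)=25/4
iteration 5: select ALYZ,IV (d=39/4, Q=-57/2); attach at lengths (7/4, 8); label the merged cluster AILVYZ
  updated: d(AILVYZ,W)=9/2
iteration 6: select AILVYZ,W (d=9/2); attach at lengths (9/4, 9/4); label the merged cluster AILVWYZ
final tree: ((((A:1/12,Y:23/12):21/8,(L:181/16,Z:123/16):55/8):7/4,(I:27/10,V:23/10):8):9/4,W:9/4)
total length: 199/4

((((A:1/12,Y:23/12):21/8,(L:181/16,Z:123/16):55/8):7/4,(I:27/10,V:23/10):8):9/4,W:9/4)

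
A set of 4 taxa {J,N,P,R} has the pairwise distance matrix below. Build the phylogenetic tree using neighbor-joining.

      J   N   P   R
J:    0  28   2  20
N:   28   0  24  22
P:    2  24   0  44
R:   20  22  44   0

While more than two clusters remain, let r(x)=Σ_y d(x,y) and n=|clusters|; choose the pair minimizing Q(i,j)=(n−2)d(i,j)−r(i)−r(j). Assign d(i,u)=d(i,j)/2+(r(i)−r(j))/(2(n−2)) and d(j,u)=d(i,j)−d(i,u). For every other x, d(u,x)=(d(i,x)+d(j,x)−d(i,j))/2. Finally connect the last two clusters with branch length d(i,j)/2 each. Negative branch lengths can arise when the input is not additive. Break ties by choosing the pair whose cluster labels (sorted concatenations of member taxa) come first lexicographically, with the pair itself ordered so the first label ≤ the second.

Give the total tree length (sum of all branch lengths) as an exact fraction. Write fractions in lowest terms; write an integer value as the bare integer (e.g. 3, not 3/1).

1. join J+P (d=2, Q=-116) ⇒ JP; edges |J|=-4, |P|=6
  updated: d(JP,N)=25, d(JP,R)=31
2. join JP+N (d=25, Q=-78) ⇒ JNP; edges |JP|=17, |N|=8
  updated: d(JNP,R)=14
3. join JNP+R (d=14) ⇒ JNPR; edges |JNP|=7, |R|=7
final tree: (((J:-4,P:6):17,N:8):7,R:7)
total length: 41

41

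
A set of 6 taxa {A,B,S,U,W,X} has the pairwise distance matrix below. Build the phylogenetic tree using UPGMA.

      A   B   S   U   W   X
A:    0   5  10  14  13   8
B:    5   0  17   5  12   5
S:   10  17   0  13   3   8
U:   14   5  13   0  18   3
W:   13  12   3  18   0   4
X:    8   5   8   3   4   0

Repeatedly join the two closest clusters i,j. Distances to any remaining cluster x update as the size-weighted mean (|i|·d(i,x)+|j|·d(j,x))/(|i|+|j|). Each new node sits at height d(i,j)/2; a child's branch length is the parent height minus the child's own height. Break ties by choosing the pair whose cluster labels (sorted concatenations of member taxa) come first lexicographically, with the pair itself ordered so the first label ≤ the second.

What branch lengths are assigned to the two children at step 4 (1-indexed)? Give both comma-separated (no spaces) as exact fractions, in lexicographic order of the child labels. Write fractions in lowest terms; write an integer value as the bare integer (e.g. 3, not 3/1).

1. join S+W (d=3) ⇒ SW; edges |S|=3/2, |W|=3/2
  updated: d(A,SW)=23/2, d(B,SW)=29/2, d(SW,U)=31/2, d(SW,X)=6
2. join U+X (d=3) ⇒ UX; edges |U|=3/2, |X|=3/2
  updated: d(A,UX)=11, d(B,UX)=5, d(SW,UX)=43/4
3. join A+B (d=5) ⇒ AB; edges |A|=5/2, |B|=5/2
  updated: d(AB,SW)=13, d(AB,UX)=8
4. join AB+UX (d=8) ⇒ ABUX; edges |AB|=3/2, |UX|=5/2
  updated: d(ABUX,SW)=95/8
5. join ABUX+SW (d=95/8) ⇒ ABSUWX; edges |ABUX|=31/16, |SW|=71/16
final tree: (((A:5/2,B:5/2):3/2,(U:3/2,X:3/2):5/2):31/16,(S:3/2,W:3/2):71/16)
total length: 171/8

3/2,5/2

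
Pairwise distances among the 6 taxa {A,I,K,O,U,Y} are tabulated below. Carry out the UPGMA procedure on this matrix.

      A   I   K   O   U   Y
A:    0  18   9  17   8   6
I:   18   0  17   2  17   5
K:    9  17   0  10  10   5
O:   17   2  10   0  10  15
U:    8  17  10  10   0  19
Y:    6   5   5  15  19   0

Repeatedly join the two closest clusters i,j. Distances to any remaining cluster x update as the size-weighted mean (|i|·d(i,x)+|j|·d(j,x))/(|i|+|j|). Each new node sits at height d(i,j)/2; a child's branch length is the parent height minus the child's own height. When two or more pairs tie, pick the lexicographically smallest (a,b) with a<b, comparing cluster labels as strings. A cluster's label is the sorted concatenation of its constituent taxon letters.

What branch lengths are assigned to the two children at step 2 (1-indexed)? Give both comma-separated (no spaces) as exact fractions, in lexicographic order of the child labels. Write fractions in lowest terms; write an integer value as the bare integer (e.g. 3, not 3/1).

5/2,5/2

1. join I+O (d=2) ⇒ IO; edges |I|=1, |O|=1
  updated: d(A,IO)=35/2, d(IO,K)=27/2, d(IO,U)=27/2, d(IO,Y)=10
2. join K+Y (d=5) ⇒ KY; edges |K|=5/2, |Y|=5/2
  updated: d(A,KY)=15/2, d(IO,KY)=47/4, d(KY,U)=29/2
3. join A+KY (d=15/2) ⇒ AKY; edges |A|=15/4, |KY|=5/4
  updated: d(AKY,IO)=41/3, d(AKY,U)=37/3
4. join AKY+U (d=37/3) ⇒ AKUY; edges |AKY|=29/12, |U|=37/6
  updated: d(AKUY,IO)=109/8
5. join AKUY+IO (d=109/8) ⇒ AIKOUY; edges |AKUY|=31/48, |IO|=93/16
final tree: (((A:15/4,(K:5/2,Y:5/2):5/4):29/12,U:37/6):31/48,(I:1,O:1):93/16)
total length: 649/24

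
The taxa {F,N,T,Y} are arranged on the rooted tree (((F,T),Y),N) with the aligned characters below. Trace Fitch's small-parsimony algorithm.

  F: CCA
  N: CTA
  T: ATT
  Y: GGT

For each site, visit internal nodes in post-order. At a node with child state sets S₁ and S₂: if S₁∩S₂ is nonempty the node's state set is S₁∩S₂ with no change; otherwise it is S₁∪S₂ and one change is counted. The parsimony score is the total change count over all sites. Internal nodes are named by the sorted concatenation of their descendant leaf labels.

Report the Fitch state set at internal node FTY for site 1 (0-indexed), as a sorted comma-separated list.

FT@0: {C} ∪ {A} = {A,C} (union, +1)
FTY@0: {A,C} ∪ {G} = {A,C,G} (union, +1)
FNTY@0: {A,C,G} ∩ {C} = {C} (intersection, +0)
FT@1: {C} ∪ {T} = {C,T} (union, +1)
FTY@1: {C,T} ∪ {G} = {C,G,T} (union, +1)
FNTY@1: {C,G,T} ∩ {T} = {T} (intersection, +0)
FT@2: {A} ∪ {T} = {A,T} (union, +1)
FTY@2: {A,T} ∩ {T} = {T} (intersection, +0)
FNTY@2: {T} ∪ {A} = {A,T} (union, +1)
per-site changes: [2, 2, 2]; total = 6

C,G,T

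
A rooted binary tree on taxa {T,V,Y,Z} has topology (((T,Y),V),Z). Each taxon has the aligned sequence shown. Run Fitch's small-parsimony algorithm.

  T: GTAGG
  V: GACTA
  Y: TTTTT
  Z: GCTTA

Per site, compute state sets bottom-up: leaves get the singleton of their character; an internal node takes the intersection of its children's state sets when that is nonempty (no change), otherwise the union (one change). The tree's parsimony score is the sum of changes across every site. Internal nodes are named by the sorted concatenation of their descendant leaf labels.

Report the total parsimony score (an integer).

TY@0: {G} ∪ {T} = {G,T} (union, +1)
TVY@0: {G,T} ∩ {G} = {G} (intersection, +0)
TVYZ@0: {G} ∩ {G} = {G} (intersection, +0)
TY@1: {T} ∩ {T} = {T} (intersection, +0)
TVY@1: {T} ∪ {A} = {A,T} (union, +1)
TVYZ@1: {A,T} ∪ {C} = {A,C,T} (union, +1)
TY@2: {A} ∪ {T} = {A,T} (union, +1)
TVY@2: {A,T} ∪ {C} = {A,C,T} (union, +1)
TVYZ@2: {A,C,T} ∩ {T} = {T} (intersection, +0)
TY@3: {G} ∪ {T} = {G,T} (union, +1)
TVY@3: {G,T} ∩ {T} = {T} (intersection, +0)
TVYZ@3: {T} ∩ {T} = {T} (intersection, +0)
TY@4: {G} ∪ {T} = {G,T} (union, +1)
TVY@4: {G,T} ∪ {A} = {A,G,T} (union, +1)
TVYZ@4: {A,G,T} ∩ {A} = {A} (intersection, +0)
per-site changes: [1, 2, 2, 1, 2]; total = 8

8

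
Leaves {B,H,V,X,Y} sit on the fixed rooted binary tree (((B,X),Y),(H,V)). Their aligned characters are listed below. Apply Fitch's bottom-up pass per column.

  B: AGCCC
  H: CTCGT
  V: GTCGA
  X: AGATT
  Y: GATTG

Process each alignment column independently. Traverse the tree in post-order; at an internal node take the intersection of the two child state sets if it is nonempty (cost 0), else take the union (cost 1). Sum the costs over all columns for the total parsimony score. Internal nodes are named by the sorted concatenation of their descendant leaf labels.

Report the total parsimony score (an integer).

11

[col 0] BX: children B:{A}, X:{A} ∩→ {A}; cost 0
[col 0] BXY: children BX:{A}, Y:{G} ∪→ {A,G}; cost 1
[col 0] HV: children H:{C}, V:{G} ∪→ {C,G}; cost 1
[col 0] BHVXY: children BXY:{A,G}, HV:{C,G} ∩→ {G}; cost 0
[col 1] BX: children B:{G}, X:{G} ∩→ {G}; cost 0
[col 1] BXY: children BX:{G}, Y:{A} ∪→ {A,G}; cost 1
[col 1] HV: children H:{T}, V:{T} ∩→ {T}; cost 0
[col 1] BHVXY: children BXY:{A,G}, HV:{T} ∪→ {A,G,T}; cost 1
[col 2] BX: children B:{C}, X:{A} ∪→ {A,C}; cost 1
[col 2] BXY: children BX:{A,C}, Y:{T} ∪→ {A,C,T}; cost 1
[col 2] HV: children H:{C}, V:{C} ∩→ {C}; cost 0
[col 2] BHVXY: children BXY:{A,C,T}, HV:{C} ∩→ {C}; cost 0
[col 3] BX: children B:{C}, X:{T} ∪→ {C,T}; cost 1
[col 3] BXY: children BX:{C,T}, Y:{T} ∩→ {T}; cost 0
[col 3] HV: children H:{G}, V:{G} ∩→ {G}; cost 0
[col 3] BHVXY: children BXY:{T}, HV:{G} ∪→ {G,T}; cost 1
[col 4] BX: children B:{C}, X:{T} ∪→ {C,T}; cost 1
[col 4] BXY: children BX:{C,T}, Y:{G} ∪→ {C,G,T}; cost 1
[col 4] HV: children H:{T}, V:{A} ∪→ {A,T}; cost 1
[col 4] BHVXY: children BXY:{C,G,T}, HV:{A,T} ∩→ {T}; cost 0
per-site changes: [2, 2, 2, 2, 3]; total = 11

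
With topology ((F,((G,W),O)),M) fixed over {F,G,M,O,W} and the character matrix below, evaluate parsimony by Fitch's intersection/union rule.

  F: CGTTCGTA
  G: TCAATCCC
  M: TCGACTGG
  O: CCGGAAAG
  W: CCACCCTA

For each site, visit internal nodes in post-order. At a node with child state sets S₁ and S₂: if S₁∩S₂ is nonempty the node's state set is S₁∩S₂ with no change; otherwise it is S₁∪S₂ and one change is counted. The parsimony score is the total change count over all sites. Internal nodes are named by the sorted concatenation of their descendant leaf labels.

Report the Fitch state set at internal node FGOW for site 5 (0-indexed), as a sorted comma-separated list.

A,C,G

GW@0: {T} ∪ {C} = {C,T} (union, +1)
GOW@0: {C,T} ∩ {C} = {C} (intersection, +0)
FGOW@0: {C} ∩ {C} = {C} (intersection, +0)
FGMOW@0: {C} ∪ {T} = {C,T} (union, +1)
GW@1: {C} ∩ {C} = {C} (intersection, +0)
GOW@1: {C} ∩ {C} = {C} (intersection, +0)
FGOW@1: {G} ∪ {C} = {C,G} (union, +1)
FGMOW@1: {C,G} ∩ {C} = {C} (intersection, +0)
GW@2: {A} ∩ {A} = {A} (intersection, +0)
GOW@2: {A} ∪ {G} = {A,G} (union, +1)
FGOW@2: {T} ∪ {A,G} = {A,G,T} (union, +1)
FGMOW@2: {A,G,T} ∩ {G} = {G} (intersection, +0)
GW@3: {A} ∪ {C} = {A,C} (union, +1)
GOW@3: {A,C} ∪ {G} = {A,C,G} (union, +1)
FGOW@3: {T} ∪ {A,C,G} = {A,C,G,T} (union, +1)
FGMOW@3: {A,C,G,T} ∩ {A} = {A} (intersection, +0)
GW@4: {T} ∪ {C} = {C,T} (union, +1)
GOW@4: {C,T} ∪ {A} = {A,C,T} (union, +1)
FGOW@4: {C} ∩ {A,C,T} = {C} (intersection, +0)
FGMOW@4: {C} ∩ {C} = {C} (intersection, +0)
GW@5: {C} ∩ {C} = {C} (intersection, +0)
GOW@5: {C} ∪ {A} = {A,C} (union, +1)
FGOW@5: {G} ∪ {A,C} = {A,C,G} (union, +1)
FGMOW@5: {A,C,G} ∪ {T} = {A,C,G,T} (union, +1)
GW@6: {C} ∪ {T} = {C,T} (union, +1)
GOW@6: {C,T} ∪ {A} = {A,C,T} (union, +1)
FGOW@6: {T} ∩ {A,C,T} = {T} (intersection, +0)
FGMOW@6: {T} ∪ {G} = {G,T} (union, +1)
GW@7: {C} ∪ {A} = {A,C} (union, +1)
GOW@7: {A,C} ∪ {G} = {A,C,G} (union, +1)
FGOW@7: {A} ∩ {A,C,G} = {A} (intersection, +0)
FGMOW@7: {A} ∪ {G} = {A,G} (union, +1)
per-site changes: [2, 1, 2, 3, 2, 3, 3, 3]; total = 19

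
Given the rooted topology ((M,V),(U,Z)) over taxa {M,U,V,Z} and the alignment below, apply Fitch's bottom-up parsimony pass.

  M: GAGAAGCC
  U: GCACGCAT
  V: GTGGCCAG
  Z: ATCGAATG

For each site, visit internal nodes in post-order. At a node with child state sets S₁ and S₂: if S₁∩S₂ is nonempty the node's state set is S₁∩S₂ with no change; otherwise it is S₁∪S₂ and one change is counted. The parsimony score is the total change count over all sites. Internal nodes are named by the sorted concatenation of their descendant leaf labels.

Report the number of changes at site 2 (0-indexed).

2

MV@0: {G} ∩ {G} = {G} (intersection, +0)
UZ@0: {G} ∪ {A} = {A,G} (union, +1)
MUVZ@0: {G} ∩ {A,G} = {G} (intersection, +0)
MV@1: {A} ∪ {T} = {A,T} (union, +1)
UZ@1: {C} ∪ {T} = {C,T} (union, +1)
MUVZ@1: {A,T} ∩ {C,T} = {T} (intersection, +0)
MV@2: {G} ∩ {G} = {G} (intersection, +0)
UZ@2: {A} ∪ {C} = {A,C} (union, +1)
MUVZ@2: {G} ∪ {A,C} = {A,C,G} (union, +1)
MV@3: {A} ∪ {G} = {A,G} (union, +1)
UZ@3: {C} ∪ {G} = {C,G} (union, +1)
MUVZ@3: {A,G} ∩ {C,G} = {G} (intersection, +0)
MV@4: {A} ∪ {C} = {A,C} (union, +1)
UZ@4: {G} ∪ {A} = {A,G} (union, +1)
MUVZ@4: {A,C} ∩ {A,G} = {A} (intersection, +0)
MV@5: {G} ∪ {C} = {C,G} (union, +1)
UZ@5: {C} ∪ {A} = {A,C} (union, +1)
MUVZ@5: {C,G} ∩ {A,C} = {C} (intersection, +0)
MV@6: {C} ∪ {A} = {A,C} (union, +1)
UZ@6: {A} ∪ {T} = {A,T} (union, +1)
MUVZ@6: {A,C} ∩ {A,T} = {A} (intersection, +0)
MV@7: {C} ∪ {G} = {C,G} (union, +1)
UZ@7: {T} ∪ {G} = {G,T} (union, +1)
MUVZ@7: {C,G} ∩ {G,T} = {G} (intersection, +0)
per-site changes: [1, 2, 2, 2, 2, 2, 2, 2]; total = 15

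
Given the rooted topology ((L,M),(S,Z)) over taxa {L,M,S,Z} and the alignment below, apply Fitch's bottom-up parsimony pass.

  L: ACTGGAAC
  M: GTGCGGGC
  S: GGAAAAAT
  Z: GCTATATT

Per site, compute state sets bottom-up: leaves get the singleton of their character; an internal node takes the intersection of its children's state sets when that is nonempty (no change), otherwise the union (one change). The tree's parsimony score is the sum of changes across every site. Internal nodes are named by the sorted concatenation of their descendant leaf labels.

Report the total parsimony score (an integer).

13

site 0, node LM: L={A} ∪ M={G} → {A,G} (+1)
site 0, node SZ: S={G} ∩ Z={G} → {G} (+0)
site 0, node LMSZ: LM={A,G} ∩ SZ={G} → {G} (+0)
site 1, node LM: L={C} ∪ M={T} → {C,T} (+1)
site 1, node SZ: S={G} ∪ Z={C} → {C,G} (+1)
site 1, node LMSZ: LM={C,T} ∩ SZ={C,G} → {C} (+0)
site 2, node LM: L={T} ∪ M={G} → {G,T} (+1)
site 2, node SZ: S={A} ∪ Z={T} → {A,T} (+1)
site 2, node LMSZ: LM={G,T} ∩ SZ={A,T} → {T} (+0)
site 3, node LM: L={G} ∪ M={C} → {C,G} (+1)
site 3, node SZ: S={A} ∩ Z={A} → {A} (+0)
site 3, node LMSZ: LM={C,G} ∪ SZ={A} → {A,C,G} (+1)
site 4, node LM: L={G} ∩ M={G} → {G} (+0)
site 4, node SZ: S={A} ∪ Z={T} → {A,T} (+1)
site 4, node LMSZ: LM={G} ∪ SZ={A,T} → {A,G,T} (+1)
site 5, node LM: L={A} ∪ M={G} → {A,G} (+1)
site 5, node SZ: S={A} ∩ Z={A} → {A} (+0)
site 5, node LMSZ: LM={A,G} ∩ SZ={A} → {A} (+0)
site 6, node LM: L={A} ∪ M={G} → {A,G} (+1)
site 6, node SZ: S={A} ∪ Z={T} → {A,T} (+1)
site 6, node LMSZ: LM={A,G} ∩ SZ={A,T} → {A} (+0)
site 7, node LM: L={C} ∩ M={C} → {C} (+0)
site 7, node SZ: S={T} ∩ Z={T} → {T} (+0)
site 7, node LMSZ: LM={C} ∪ SZ={T} → {C,T} (+1)
per-site changes: [1, 2, 2, 2, 2, 1, 2, 1]; total = 13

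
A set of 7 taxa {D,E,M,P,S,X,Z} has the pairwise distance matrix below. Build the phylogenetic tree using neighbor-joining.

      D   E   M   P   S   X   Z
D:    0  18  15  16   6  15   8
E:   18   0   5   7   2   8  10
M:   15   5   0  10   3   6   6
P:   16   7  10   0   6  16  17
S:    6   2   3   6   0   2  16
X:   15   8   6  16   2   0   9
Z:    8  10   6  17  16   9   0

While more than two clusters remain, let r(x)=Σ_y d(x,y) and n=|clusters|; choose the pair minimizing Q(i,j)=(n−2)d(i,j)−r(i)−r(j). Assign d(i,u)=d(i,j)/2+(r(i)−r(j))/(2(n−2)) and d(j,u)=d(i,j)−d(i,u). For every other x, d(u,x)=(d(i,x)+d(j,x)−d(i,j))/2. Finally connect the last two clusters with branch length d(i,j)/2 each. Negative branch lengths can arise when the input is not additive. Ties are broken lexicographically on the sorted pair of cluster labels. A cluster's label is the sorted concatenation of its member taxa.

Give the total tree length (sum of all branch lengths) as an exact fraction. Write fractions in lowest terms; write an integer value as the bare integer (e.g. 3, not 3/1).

873/32

step 1: merge (D,Z) at d=8, Q=-104; branch lengths D→26/5, Z→14/5; new cluster DZ
  updated: d(DZ,E)=10, d(DZ,M)=13/2, d(DZ,P)=25/2, d(DZ,S)=7, d(DZ,X)=8
step 2: merge (E,P) at d=7, Q=-111/2; branch lengths E→17/16, P→95/16; new cluster EP
  updated: d(DZ,EP)=31/4, d(EP,M)=4, d(EP,S)=1/2, d(EP,X)=17/2
step 3: merge (EP,S) at d=1/2, Q=-127/4; branch lengths EP→13/8, S→-9/8; new cluster EPS
  updated: d(DZ,EPS)=57/8, d(EPS,M)=13/4, d(EPS,X)=5
step 4: merge (DZ,X) at d=8, Q=-197/8; branch lengths DZ→149/32, X→107/32; new cluster DXZ
  updated: d(DXZ,EPS)=33/16, d(DXZ,M)=9/4
step 5: merge (DXZ,EPS) at d=33/16, Q=-121/16; branch lengths DXZ→17/32, EPS→49/32; new cluster DEPSXZ
  updated: d(DEPSXZ,M)=55/32
step 6: merge (DEPSXZ,M) at d=55/32; branch lengths DEPSXZ→55/64, M→55/64; new cluster DEMPSXZ
final tree: ((((D:26/5,Z:14/5):149/32,X:107/32):17/32,((E:17/16,P:95/16):13/8,S:-9/8):49/32):55/64,M:55/64)
total length: 873/32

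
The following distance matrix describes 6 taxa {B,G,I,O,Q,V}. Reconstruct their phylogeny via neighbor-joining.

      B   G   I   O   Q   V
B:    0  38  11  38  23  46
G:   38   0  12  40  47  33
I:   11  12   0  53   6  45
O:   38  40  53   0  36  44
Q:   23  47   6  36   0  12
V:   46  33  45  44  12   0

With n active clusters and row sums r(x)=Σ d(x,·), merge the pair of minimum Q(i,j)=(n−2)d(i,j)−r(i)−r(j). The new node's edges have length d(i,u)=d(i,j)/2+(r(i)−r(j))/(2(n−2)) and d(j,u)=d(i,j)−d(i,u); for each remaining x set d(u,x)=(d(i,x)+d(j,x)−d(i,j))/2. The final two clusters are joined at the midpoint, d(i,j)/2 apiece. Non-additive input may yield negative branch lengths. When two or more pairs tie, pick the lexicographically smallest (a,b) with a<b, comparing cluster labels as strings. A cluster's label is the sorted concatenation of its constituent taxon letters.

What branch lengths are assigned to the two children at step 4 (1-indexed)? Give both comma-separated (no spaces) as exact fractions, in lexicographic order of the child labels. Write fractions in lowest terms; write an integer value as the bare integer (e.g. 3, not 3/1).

1. join Q+V (d=12, Q=-256) ⇒ QV; edges |Q|=-1, |V|=13
  updated: d(B,QV)=57/2, d(G,QV)=34, d(I,QV)=39/2, d(O,QV)=34
2. join G+I (d=12, Q=-367/2) ⇒ GI; edges |G|=43/4, |I|=5/4
  updated: d(B,GI)=37/2, d(GI,O)=81/2, d(GI,QV)=83/4
3. join B+GI (d=37/2, Q=-511/4) ⇒ BGI; edges |B|=169/16, |GI|=127/16
  updated: d(BGI,O)=30, d(BGI,QV)=123/8
4. join BGI+O (d=30, Q=-635/8) ⇒ BGIO; edges |BGI|=91/16, |O|=389/16
  updated: d(BGIO,QV)=155/16
5. join BGIO+QV (d=155/16) ⇒ BGIOQV; edges |BGIO|=155/32, |QV|=155/32
final tree: (((B:169/16,(G:43/4,I:5/4):127/16):91/16,O:389/16):155/32,(Q:-1,V:13):155/32)
total length: 1315/16

91/16,389/16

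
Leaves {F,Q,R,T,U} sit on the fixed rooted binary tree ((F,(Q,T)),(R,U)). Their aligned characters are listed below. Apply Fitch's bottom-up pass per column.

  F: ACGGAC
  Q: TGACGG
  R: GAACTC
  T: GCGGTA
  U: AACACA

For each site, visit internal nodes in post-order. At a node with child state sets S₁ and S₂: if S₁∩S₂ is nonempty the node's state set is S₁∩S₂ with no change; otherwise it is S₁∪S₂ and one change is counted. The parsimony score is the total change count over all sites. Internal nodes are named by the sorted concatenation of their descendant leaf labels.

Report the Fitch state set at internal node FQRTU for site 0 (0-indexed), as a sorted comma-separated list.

site 0, node QT: Q={T} ∪ T={G} → {G,T} (+1)
site 0, node FQT: F={A} ∪ QT={G,T} → {A,G,T} (+1)
site 0, node RU: R={G} ∪ U={A} → {A,G} (+1)
site 0, node FQRTU: FQT={A,G,T} ∩ RU={A,G} → {A,G} (+0)
site 1, node QT: Q={G} ∪ T={C} → {C,G} (+1)
site 1, node FQT: F={C} ∩ QT={C,G} → {C} (+0)
site 1, node RU: R={A} ∩ U={A} → {A} (+0)
site 1, node FQRTU: FQT={C} ∪ RU={A} → {A,C} (+1)
site 2, node QT: Q={A} ∪ T={G} → {A,G} (+1)
site 2, node FQT: F={G} ∩ QT={A,G} → {G} (+0)
site 2, node RU: R={A} ∪ U={C} → {A,C} (+1)
site 2, node FQRTU: FQT={G} ∪ RU={A,C} → {A,C,G} (+1)
site 3, node QT: Q={C} ∪ T={G} → {C,G} (+1)
site 3, node FQT: F={G} ∩ QT={C,G} → {G} (+0)
site 3, node RU: R={C} ∪ U={A} → {A,C} (+1)
site 3, node FQRTU: FQT={G} ∪ RU={A,C} → {A,C,G} (+1)
site 4, node QT: Q={G} ∪ T={T} → {G,T} (+1)
site 4, node FQT: F={A} ∪ QT={G,T} → {A,G,T} (+1)
site 4, node RU: R={T} ∪ U={C} → {C,T} (+1)
site 4, node FQRTU: FQT={A,G,T} ∩ RU={C,T} → {T} (+0)
site 5, node QT: Q={G} ∪ T={A} → {A,G} (+1)
site 5, node FQT: F={C} ∪ QT={A,G} → {A,C,G} (+1)
site 5, node RU: R={C} ∪ U={A} → {A,C} (+1)
site 5, node FQRTU: FQT={A,C,G} ∩ RU={A,C} → {A,C} (+0)
per-site changes: [3, 2, 3, 3, 3, 3]; total = 17

A,G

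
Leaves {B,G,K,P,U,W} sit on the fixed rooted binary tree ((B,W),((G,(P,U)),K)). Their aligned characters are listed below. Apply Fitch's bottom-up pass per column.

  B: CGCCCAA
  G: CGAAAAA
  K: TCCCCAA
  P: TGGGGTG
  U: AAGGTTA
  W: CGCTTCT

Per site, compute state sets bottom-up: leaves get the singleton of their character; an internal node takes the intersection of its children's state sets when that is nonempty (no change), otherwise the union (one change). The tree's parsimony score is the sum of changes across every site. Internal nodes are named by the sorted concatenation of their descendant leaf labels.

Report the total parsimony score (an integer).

18

BW@0: {C} ∩ {C} = {C} (intersection, +0)
PU@0: {T} ∪ {A} = {A,T} (union, +1)
GPU@0: {C} ∪ {A,T} = {A,C,T} (union, +1)
GKPU@0: {A,C,T} ∩ {T} = {T} (intersection, +0)
BGKPUW@0: {C} ∪ {T} = {C,T} (union, +1)
BW@1: {G} ∩ {G} = {G} (intersection, +0)
PU@1: {G} ∪ {A} = {A,G} (union, +1)
GPU@1: {G} ∩ {A,G} = {G} (intersection, +0)
GKPU@1: {G} ∪ {C} = {C,G} (union, +1)
BGKPUW@1: {G} ∩ {C,G} = {G} (intersection, +0)
BW@2: {C} ∩ {C} = {C} (intersection, +0)
PU@2: {G} ∩ {G} = {G} (intersection, +0)
GPU@2: {A} ∪ {G} = {A,G} (union, +1)
GKPU@2: {A,G} ∪ {C} = {A,C,G} (union, +1)
BGKPUW@2: {C} ∩ {A,C,G} = {C} (intersection, +0)
BW@3: {C} ∪ {T} = {C,T} (union, +1)
PU@3: {G} ∩ {G} = {G} (intersection, +0)
GPU@3: {A} ∪ {G} = {A,G} (union, +1)
GKPU@3: {A,G} ∪ {C} = {A,C,G} (union, +1)
BGKPUW@3: {C,T} ∩ {A,C,G} = {C} (intersection, +0)
BW@4: {C} ∪ {T} = {C,T} (union, +1)
PU@4: {G} ∪ {T} = {G,T} (union, +1)
GPU@4: {A} ∪ {G,T} = {A,G,T} (union, +1)
GKPU@4: {A,G,T} ∪ {C} = {A,C,G,T} (union, +1)
BGKPUW@4: {C,T} ∩ {A,C,G,T} = {C,T} (intersection, +0)
BW@5: {A} ∪ {C} = {A,C} (union, +1)
PU@5: {T} ∩ {T} = {T} (intersection, +0)
GPU@5: {A} ∪ {T} = {A,T} (union, +1)
GKPU@5: {A,T} ∩ {A} = {A} (intersection, +0)
BGKPUW@5: {A,C} ∩ {A} = {A} (intersection, +0)
BW@6: {A} ∪ {T} = {A,T} (union, +1)
PU@6: {G} ∪ {A} = {A,G} (union, +1)
GPU@6: {A} ∩ {A,G} = {A} (intersection, +0)
GKPU@6: {A} ∩ {A} = {A} (intersection, +0)
BGKPUW@6: {A,T} ∩ {A} = {A} (intersection, +0)
per-site changes: [3, 2, 2, 3, 4, 2, 2]; total = 18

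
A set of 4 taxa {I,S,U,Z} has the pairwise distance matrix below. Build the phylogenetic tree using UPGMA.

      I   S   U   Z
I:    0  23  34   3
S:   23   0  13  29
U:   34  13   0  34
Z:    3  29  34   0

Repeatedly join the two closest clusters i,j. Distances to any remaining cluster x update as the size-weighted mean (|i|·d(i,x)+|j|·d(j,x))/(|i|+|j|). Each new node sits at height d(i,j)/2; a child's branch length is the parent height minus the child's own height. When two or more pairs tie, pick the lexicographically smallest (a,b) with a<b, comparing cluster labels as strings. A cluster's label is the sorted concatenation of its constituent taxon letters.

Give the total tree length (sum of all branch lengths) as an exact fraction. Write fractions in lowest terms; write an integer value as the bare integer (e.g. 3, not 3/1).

iteration 1: select I,Z (d=3); attach at lengths (3/2, 3/2); label the merged cluster IZ
  updated: d(IZ,S)=26, d(IZ,U)=34
iteration 2: select S,U (d=13); attach at lengths (13/2, 13/2); label the merged cluster SU
  updated: d(IZ,SU)=30
iteration 3: select IZ,SU (d=30); attach at lengths (27/2, 17/2); label the merged cluster ISUZ
final tree: ((I:3/2,Z:3/2):27/2,(S:13/2,U:13/2):17/2)
total length: 38

38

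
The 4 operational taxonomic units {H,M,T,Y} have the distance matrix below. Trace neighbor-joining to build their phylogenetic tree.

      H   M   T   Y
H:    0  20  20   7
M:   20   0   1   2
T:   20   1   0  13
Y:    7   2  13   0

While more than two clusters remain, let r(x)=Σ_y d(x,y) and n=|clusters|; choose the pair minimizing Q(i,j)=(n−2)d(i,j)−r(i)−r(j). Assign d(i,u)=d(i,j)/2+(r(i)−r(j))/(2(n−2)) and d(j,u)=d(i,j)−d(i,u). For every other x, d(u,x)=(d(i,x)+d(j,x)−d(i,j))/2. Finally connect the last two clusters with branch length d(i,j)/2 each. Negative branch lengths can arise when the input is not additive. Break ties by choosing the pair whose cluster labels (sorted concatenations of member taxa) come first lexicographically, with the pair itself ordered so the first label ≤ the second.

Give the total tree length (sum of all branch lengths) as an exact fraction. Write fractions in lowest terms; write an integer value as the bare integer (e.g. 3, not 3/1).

71/4

iteration 1: select H,Y (d=7, Q=-55); attach at lengths (39/4, -11/4); label the merged cluster HY
  updated: d(HY,M)=15/2, d(HY,T)=13
iteration 2: select HY,M (d=15/2, Q=-43/2); attach at lengths (39/4, -9/4); label the merged cluster HMY
  updated: d(HMY,T)=13/4
iteration 3: select HMY,T (d=13/4); attach at lengths (13/8, 13/8); label the merged cluster HMTY
final tree: (((H:39/4,Y:-11/4):39/4,M:-9/4):13/8,T:13/8)
total length: 71/4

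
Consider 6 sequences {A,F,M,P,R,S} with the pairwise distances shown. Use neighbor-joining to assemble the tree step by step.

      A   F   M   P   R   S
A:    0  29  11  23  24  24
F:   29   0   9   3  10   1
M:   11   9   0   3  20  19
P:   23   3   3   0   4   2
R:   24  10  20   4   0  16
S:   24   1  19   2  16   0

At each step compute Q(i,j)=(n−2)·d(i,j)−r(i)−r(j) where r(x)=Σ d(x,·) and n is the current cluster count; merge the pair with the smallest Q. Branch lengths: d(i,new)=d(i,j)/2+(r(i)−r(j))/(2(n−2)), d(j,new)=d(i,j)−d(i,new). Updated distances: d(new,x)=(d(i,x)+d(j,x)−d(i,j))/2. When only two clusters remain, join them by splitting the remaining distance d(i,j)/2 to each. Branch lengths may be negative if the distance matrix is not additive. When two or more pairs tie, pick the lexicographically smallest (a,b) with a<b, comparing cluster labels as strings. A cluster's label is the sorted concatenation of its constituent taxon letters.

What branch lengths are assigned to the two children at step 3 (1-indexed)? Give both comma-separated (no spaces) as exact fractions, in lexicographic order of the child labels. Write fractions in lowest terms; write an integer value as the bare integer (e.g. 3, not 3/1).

19/2,19/4

iteration 1: select A,M (d=11, Q=-129); attach at lengths (93/8, -5/8); label the merged cluster AM
  updated: d(AM,F)=27/2, d(AM,P)=15/2, d(AM,R)=33/2, d(AM,S)=16
iteration 2: select F,S (d=1, Q=-119/2); attach at lengths (-3/4, 7/4); label the merged cluster FS
  updated: d(AM,FS)=57/4, d(FS,P)=2, d(FS,R)=25/2
iteration 3: select AM,FS (d=57/4, Q=-77/2); attach at lengths (19/2, 19/4); label the merged cluster AFMS
  updated: d(AFMS,P)=-19/8, d(AFMS,R)=59/8
iteration 4: select AFMS,P (d=-19/8, Q=-9); attach at lengths (1/2, -23/8); label the merged cluster AFMPS
  updated: d(AFMPS,R)=55/8
iteration 5: select AFMPS,R (d=55/8); attach at lengths (55/16, 55/16); label the merged cluster AFMPRS
final tree: ((((A:93/8,M:-5/8):19/2,(F:-3/4,S:7/4):19/4):1/2,P:-23/8):55/16,R:55/16)
total length: 123/4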